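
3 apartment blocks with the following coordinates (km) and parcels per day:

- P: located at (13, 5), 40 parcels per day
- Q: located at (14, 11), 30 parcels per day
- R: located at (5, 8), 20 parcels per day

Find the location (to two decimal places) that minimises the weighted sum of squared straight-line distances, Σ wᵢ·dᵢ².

The minimiser of Σwᵢ‖p−pᵢ‖² is the weighted centroid p* = (Σwᵢpᵢ)/(Σwᵢ).
Σwᵢ = 90.
Σwᵢxᵢ = 40·13 + 30·14 + 20·5 = 1040.
Σwᵢyᵢ = 40·5 + 30·11 + 20·8 = 690.
x* = 1040/90 = 11.56, y* = 690/90 = 7.67.

(11.56, 7.67)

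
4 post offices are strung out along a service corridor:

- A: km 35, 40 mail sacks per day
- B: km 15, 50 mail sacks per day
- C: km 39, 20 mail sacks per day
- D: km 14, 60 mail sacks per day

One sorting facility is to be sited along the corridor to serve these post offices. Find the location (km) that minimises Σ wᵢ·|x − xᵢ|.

For a sum of weighted absolute distances on a line, the optimum is the weighted median (not the mean). Total weight W = 170; half-weight = 85.
Sort by position and accumulate weight:
  km 14 (D, w=60) → cum 60
  km 15 (B, w=50) → cum 110  ≥ 85 → median here
  km 35 (A, w=40) → cum 150
  km 39 (C, w=20) → cum 170
Optimal location: km 15.

x = 15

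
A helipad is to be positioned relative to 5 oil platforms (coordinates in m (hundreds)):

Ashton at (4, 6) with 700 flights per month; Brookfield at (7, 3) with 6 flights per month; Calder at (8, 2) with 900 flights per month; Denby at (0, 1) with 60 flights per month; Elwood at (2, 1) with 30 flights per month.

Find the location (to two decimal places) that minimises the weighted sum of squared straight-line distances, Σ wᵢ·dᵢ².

(5.96, 3.60)

The minimiser of Σwᵢ‖p−pᵢ‖² is the weighted centroid p* = (Σwᵢpᵢ)/(Σwᵢ).
Σwᵢ = 1696.
Σwᵢxᵢ = 700·4 + 6·7 + 900·8 + 60·0 + 30·2 = 10102.
Σwᵢyᵢ = 700·6 + 6·3 + 900·2 + 60·1 + 30·1 = 6108.
x* = 10102/1696 = 5.96, y* = 6108/1696 = 3.60.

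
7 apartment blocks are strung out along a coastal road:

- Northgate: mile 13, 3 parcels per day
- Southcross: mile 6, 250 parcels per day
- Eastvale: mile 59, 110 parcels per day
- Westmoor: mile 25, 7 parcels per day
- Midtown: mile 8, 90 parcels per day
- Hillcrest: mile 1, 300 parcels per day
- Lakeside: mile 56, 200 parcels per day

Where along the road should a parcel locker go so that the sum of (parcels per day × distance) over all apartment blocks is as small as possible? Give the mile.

x = 6

For a sum of weighted absolute distances on a line, the optimum is the weighted median (not the mean). Total weight W = 960; half-weight = 480.
Sort by position and accumulate weight:
  mile 1 (Hillcrest, w=300) → cum 300
  mile 6 (Southcross, w=250) → cum 550  ≥ 480 → median here
  mile 8 (Midtown, w=90) → cum 640
  mile 13 (Northgate, w=3) → cum 643
  mile 25 (Westmoor, w=7) → cum 650
  mile 56 (Lakeside, w=200) → cum 850
  mile 59 (Eastvale, w=110) → cum 960
Optimal location: mile 6.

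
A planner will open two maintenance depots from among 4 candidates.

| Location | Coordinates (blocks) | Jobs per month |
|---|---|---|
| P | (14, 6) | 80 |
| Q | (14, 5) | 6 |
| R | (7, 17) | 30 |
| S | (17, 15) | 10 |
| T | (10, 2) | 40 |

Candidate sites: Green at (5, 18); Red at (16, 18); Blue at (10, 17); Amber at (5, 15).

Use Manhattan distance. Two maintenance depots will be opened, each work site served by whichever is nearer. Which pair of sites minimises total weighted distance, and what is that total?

{Red, Blue}, total 1940

Evaluate every pair (each demand assigned to the nearer of the two):
  {Red, Blue}: total = 1940
  {Green, Blue}: total = 2076
  {Blue, Amber}: total = 2076
  {Red, Amber}: total = 2090
  {Green, Red}: total = 2180
  {Green, Amber}: total = 2484
Best pair: {Red, Blue} with total 1940.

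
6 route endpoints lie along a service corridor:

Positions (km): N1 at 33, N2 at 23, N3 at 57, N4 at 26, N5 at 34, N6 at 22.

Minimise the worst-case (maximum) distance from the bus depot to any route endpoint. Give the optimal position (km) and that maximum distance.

The 1-center on a line is the midpoint of the two extreme points: leftmost at 22, rightmost at 57.
Optimal location = (22 + 57)/2 = 39.5; maximum distance = (57 − 22)/2 = 17.5.

location 39.5, max distance 17.5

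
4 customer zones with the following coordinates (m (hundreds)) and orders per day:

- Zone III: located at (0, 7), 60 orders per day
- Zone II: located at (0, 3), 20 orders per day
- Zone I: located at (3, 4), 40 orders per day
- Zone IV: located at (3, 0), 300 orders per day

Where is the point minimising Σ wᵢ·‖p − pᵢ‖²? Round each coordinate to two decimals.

(2.43, 1.52)

The minimiser of Σwᵢ‖p−pᵢ‖² is the weighted centroid p* = (Σwᵢpᵢ)/(Σwᵢ).
Σwᵢ = 420.
Σwᵢxᵢ = 60·0 + 20·0 + 40·3 + 300·3 = 1020.
Σwᵢyᵢ = 60·7 + 20·3 + 40·4 + 300·0 = 640.
x* = 1020/420 = 2.43, y* = 640/420 = 1.52.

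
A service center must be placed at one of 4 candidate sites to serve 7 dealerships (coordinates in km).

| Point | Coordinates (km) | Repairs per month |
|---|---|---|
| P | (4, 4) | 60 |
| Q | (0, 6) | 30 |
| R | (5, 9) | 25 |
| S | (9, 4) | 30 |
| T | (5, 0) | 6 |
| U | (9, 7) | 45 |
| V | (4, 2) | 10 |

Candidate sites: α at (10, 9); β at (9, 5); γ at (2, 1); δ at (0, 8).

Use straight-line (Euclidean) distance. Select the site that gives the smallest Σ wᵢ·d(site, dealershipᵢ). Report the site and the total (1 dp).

β, total 935.8 km

Total weighted distance at each candidate:
  α (10, 9): total = 1314.4
  β (9, 5): total = 935.8
  γ (2, 1): total = 1276.2
  δ (0, 8): total = 1358.6
Minimum is at β with total 935.8 km.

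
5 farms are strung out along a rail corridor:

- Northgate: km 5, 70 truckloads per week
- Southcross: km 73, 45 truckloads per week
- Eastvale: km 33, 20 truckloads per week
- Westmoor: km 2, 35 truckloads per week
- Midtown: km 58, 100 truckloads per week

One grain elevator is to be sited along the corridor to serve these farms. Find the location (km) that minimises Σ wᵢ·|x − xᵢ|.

For a sum of weighted absolute distances on a line, the optimum is the weighted median (not the mean). Total weight W = 270; half-weight = 135.
Sort by position and accumulate weight:
  km 2 (Westmoor, w=35) → cum 35
  km 5 (Northgate, w=70) → cum 105
  km 33 (Eastvale, w=20) → cum 125
  km 58 (Midtown, w=100) → cum 225  ≥ 135 → median here
  km 73 (Southcross, w=45) → cum 270
Optimal location: km 58.

x = 58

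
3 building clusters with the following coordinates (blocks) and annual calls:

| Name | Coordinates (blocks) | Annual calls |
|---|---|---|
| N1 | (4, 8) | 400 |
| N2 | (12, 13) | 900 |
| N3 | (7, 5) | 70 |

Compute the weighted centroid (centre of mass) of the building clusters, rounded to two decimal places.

The minimiser of Σwᵢ‖p−pᵢ‖² is the weighted centroid p* = (Σwᵢpᵢ)/(Σwᵢ).
Σwᵢ = 1370.
Σwᵢxᵢ = 400·4 + 900·12 + 70·7 = 12890.
Σwᵢyᵢ = 400·8 + 900·13 + 70·5 = 15250.
x* = 12890/1370 = 9.41, y* = 15250/1370 = 11.13.

(9.41, 11.13)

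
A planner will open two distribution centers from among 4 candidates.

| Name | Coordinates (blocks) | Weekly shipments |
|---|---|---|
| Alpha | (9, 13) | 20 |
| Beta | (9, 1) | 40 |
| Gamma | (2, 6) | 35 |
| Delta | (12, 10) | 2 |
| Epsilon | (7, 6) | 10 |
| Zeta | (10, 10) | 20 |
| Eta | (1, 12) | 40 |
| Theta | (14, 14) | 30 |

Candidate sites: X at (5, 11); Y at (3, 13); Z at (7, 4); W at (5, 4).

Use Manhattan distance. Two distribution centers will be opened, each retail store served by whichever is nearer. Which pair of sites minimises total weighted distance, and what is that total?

{Y, Z}, total 1267

Evaluate every pair (each demand assigned to the nearer of the two):
  {Y, Z}: total = 1267
  {X, Z}: total = 1281
  {X, W}: total = 1311
  {Y, W}: total = 1319
  {X, Y}: total = 1646
  {Z, W}: total = 1807
Best pair: {Y, Z} with total 1267.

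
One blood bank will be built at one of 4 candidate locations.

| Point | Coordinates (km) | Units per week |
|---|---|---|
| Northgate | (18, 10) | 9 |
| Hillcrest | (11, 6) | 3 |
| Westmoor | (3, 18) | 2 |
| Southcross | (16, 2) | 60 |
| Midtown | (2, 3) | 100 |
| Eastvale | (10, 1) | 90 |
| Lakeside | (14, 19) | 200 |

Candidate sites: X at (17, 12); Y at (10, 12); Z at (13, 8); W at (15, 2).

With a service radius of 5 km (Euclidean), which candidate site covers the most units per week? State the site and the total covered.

Coverage radius r = 5 km; a point is covered iff (Δx)²+(Δy)² ≤ 5² = 25.
  X (17, 12): covers {Northgate} → 9
  Y (10, 12): covers {none} → 0
  Z (13, 8): covers {Hillcrest} → 3
  W (15, 2): covers {Southcross} → 60
Maximum coverage at W: 60 units per week.

W, covering 60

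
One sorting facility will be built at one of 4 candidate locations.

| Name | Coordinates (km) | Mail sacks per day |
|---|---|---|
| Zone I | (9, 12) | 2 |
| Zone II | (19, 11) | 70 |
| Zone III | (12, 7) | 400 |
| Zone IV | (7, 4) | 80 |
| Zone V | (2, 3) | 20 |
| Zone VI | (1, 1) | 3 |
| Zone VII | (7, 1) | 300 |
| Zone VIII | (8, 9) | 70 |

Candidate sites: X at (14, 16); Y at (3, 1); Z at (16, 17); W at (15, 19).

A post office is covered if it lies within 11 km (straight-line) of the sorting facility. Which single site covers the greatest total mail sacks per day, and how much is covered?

Coverage radius r = 11 km; a point is covered iff (Δx)²+(Δy)² ≤ 11² = 121.
  X (14, 16): covers {Zone I, Zone II, Zone III, Zone VIII} → 542
  Y (3, 1): covers {Zone III, Zone IV, Zone V, Zone VI, Zone VII, Zone VIII} → 873
  Z (16, 17): covers {Zone I, Zone II, Zone III} → 472
  W (15, 19): covers {Zone I, Zone II} → 72
Maximum coverage at Y: 873 mail sacks per day.

Y, covering 873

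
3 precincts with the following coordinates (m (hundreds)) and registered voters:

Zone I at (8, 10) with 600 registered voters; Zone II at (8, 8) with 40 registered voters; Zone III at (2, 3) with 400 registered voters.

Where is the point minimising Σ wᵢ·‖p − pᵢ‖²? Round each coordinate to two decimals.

(5.69, 7.23)

The minimiser of Σwᵢ‖p−pᵢ‖² is the weighted centroid p* = (Σwᵢpᵢ)/(Σwᵢ).
Σwᵢ = 1040.
Σwᵢxᵢ = 600·8 + 40·8 + 400·2 = 5920.
Σwᵢyᵢ = 600·10 + 40·8 + 400·3 = 7520.
x* = 5920/1040 = 5.69, y* = 7520/1040 = 7.23.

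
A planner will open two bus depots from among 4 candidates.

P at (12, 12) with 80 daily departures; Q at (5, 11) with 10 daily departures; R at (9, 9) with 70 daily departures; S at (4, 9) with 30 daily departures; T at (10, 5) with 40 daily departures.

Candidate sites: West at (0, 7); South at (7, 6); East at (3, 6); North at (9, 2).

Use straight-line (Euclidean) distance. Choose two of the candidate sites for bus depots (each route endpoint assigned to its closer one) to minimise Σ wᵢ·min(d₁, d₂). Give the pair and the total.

Evaluate every pair (each demand assigned to the nearer of the two):
  {South, East}: total = 1152.4
  {West, South}: total = 1184.8
  {South, North}: total = 1184.8
  {East, North}: total = 1580.0
  {West, North}: total = 1649.9
  {West, East}: total = 1766.5
Best pair: {South, East} with total 1152.4.

{South, East}, total 1152.4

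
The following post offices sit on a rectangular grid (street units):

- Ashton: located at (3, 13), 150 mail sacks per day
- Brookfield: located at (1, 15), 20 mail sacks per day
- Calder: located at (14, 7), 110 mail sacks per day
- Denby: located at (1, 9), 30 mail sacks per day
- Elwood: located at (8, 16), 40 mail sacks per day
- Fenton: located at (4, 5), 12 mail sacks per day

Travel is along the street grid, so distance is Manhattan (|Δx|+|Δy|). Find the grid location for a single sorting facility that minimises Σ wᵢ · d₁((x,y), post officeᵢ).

(3, 13)

Manhattan distance separates: Σwᵢ(|x−xᵢ|+|y−yᵢ|) = Σwᵢ|x−xᵢ| + Σwᵢ|y−yᵢ|, so x and y are optimised independently as 1-D weighted medians.
Total weight W = 362; half = 181.
x-coordinate, sorted with cumulative weight:
  x=1 (Brookfield, w=20) cum 20
  x=1 (Denby, w=30) cum 50
  x=3 (Ashton, w=150) cum 200  ← median
  x=4 (Fenton, w=12) cum 212
  x=8 (Elwood, w=40) cum 252
  x=14 (Calder, w=110) cum 362
⇒ x* = 3
y-coordinate, sorted with cumulative weight:
  y=5 (Fenton, w=12) cum 12
  y=7 (Calder, w=110) cum 122
  y=9 (Denby, w=30) cum 152
  y=13 (Ashton, w=150) cum 302  ← median
  y=15 (Brookfield, w=20) cum 322
  y=16 (Elwood, w=40) cum 362
⇒ y* = 13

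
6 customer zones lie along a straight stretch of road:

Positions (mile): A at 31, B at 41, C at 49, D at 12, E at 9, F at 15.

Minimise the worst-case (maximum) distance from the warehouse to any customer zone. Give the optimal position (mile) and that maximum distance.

The 1-center on a line is the midpoint of the two extreme points: leftmost at 9, rightmost at 49.
Optimal location = (9 + 49)/2 = 29; maximum distance = (49 − 9)/2 = 20.

location 29, max distance 20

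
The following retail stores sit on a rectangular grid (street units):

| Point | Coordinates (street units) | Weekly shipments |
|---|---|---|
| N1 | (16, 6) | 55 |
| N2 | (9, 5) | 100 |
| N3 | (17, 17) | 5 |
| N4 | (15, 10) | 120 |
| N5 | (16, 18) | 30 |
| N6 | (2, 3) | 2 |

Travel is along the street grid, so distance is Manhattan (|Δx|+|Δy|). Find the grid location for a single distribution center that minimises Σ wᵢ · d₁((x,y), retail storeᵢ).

(15, 6)

Manhattan distance separates: Σwᵢ(|x−xᵢ|+|y−yᵢ|) = Σwᵢ|x−xᵢ| + Σwᵢ|y−yᵢ|, so x and y are optimised independently as 1-D weighted medians.
Total weight W = 312; half = 156.
x-coordinate, sorted with cumulative weight:
  x=2 (N6, w=2) cum 2
  x=9 (N2, w=100) cum 102
  x=15 (N4, w=120) cum 222  ← median
  x=16 (N1, w=55) cum 277
  x=16 (N5, w=30) cum 307
  x=17 (N3, w=5) cum 312
⇒ x* = 15
y-coordinate, sorted with cumulative weight:
  y=3 (N6, w=2) cum 2
  y=5 (N2, w=100) cum 102
  y=6 (N1, w=55) cum 157  ← median
  y=10 (N4, w=120) cum 277
  y=17 (N3, w=5) cum 282
  y=18 (N5, w=30) cum 312
⇒ y* = 6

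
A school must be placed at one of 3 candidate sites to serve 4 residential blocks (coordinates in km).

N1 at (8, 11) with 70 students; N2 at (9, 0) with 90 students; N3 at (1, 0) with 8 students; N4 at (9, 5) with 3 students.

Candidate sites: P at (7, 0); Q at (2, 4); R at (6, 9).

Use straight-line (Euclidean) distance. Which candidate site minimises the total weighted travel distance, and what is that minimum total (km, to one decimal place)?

Total weighted distance at each candidate:
  P (7, 0): total = 1017.3
  Q (2, 4): total = 1425.2
  R (6, 9): total = 1149.2
Minimum is at P with total 1017.3 km.

P, total 1017.3 km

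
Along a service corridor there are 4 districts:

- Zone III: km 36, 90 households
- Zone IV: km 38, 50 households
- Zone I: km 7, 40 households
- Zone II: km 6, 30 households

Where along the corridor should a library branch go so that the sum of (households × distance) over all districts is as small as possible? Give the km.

x = 36

For a sum of weighted absolute distances on a line, the optimum is the weighted median (not the mean). Total weight W = 210; half-weight = 105.
Sort by position and accumulate weight:
  km 6 (Zone II, w=30) → cum 30
  km 7 (Zone I, w=40) → cum 70
  km 36 (Zone III, w=90) → cum 160  ≥ 105 → median here
  km 38 (Zone IV, w=50) → cum 210
Optimal location: km 36.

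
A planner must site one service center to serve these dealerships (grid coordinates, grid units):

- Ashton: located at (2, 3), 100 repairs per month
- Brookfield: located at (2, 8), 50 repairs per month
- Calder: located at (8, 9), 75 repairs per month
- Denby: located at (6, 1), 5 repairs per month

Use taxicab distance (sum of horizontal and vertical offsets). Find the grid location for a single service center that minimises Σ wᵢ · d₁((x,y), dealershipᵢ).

Manhattan distance separates: Σwᵢ(|x−xᵢ|+|y−yᵢ|) = Σwᵢ|x−xᵢ| + Σwᵢ|y−yᵢ|, so x and y are optimised independently as 1-D weighted medians.
Total weight W = 230; half = 115.
x-coordinate, sorted with cumulative weight:
  x=2 (Ashton, w=100) cum 100
  x=2 (Brookfield, w=50) cum 150  ← median
  x=6 (Denby, w=5) cum 155
  x=8 (Calder, w=75) cum 230
⇒ x* = 2
y-coordinate, sorted with cumulative weight:
  y=1 (Denby, w=5) cum 5
  y=3 (Ashton, w=100) cum 105
  y=8 (Brookfield, w=50) cum 155  ← median
  y=9 (Calder, w=75) cum 230
⇒ y* = 8

(2, 8)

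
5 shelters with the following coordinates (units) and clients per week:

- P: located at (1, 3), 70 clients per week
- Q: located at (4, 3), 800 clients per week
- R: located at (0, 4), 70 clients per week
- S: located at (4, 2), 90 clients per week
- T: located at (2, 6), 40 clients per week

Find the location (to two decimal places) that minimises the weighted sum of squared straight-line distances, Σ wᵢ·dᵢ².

The minimiser of Σwᵢ‖p−pᵢ‖² is the weighted centroid p* = (Σwᵢpᵢ)/(Σwᵢ).
Σwᵢ = 1070.
Σwᵢxᵢ = 70·1 + 800·4 + 70·0 + 90·4 + 40·2 = 3710.
Σwᵢyᵢ = 70·3 + 800·3 + 70·4 + 90·2 + 40·6 = 3310.
x* = 3710/1070 = 3.47, y* = 3310/1070 = 3.09.

(3.47, 3.09)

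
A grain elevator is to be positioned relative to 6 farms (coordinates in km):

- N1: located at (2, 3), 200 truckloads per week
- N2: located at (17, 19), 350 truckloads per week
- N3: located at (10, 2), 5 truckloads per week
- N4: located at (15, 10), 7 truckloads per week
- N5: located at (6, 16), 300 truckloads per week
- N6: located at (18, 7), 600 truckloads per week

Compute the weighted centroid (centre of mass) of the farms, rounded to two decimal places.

The minimiser of Σwᵢ‖p−pᵢ‖² is the weighted centroid p* = (Σwᵢpᵢ)/(Σwᵢ).
Σwᵢ = 1462.
Σwᵢxᵢ = 200·2 + 350·17 + 5·10 + 7·15 + 300·6 + 600·18 = 19105.
Σwᵢyᵢ = 200·3 + 350·19 + 5·2 + 7·10 + 300·16 + 600·7 = 16330.
x* = 19105/1462 = 13.07, y* = 16330/1462 = 11.17.

(13.07, 11.17)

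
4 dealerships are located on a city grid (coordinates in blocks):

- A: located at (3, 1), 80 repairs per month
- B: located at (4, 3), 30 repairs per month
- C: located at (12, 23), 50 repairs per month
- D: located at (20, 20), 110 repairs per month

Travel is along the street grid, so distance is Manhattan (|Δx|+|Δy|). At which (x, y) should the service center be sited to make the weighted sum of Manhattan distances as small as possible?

(12, 20)

Manhattan distance separates: Σwᵢ(|x−xᵢ|+|y−yᵢ|) = Σwᵢ|x−xᵢ| + Σwᵢ|y−yᵢ|, so x and y are optimised independently as 1-D weighted medians.
Total weight W = 270; half = 135.
x-coordinate, sorted with cumulative weight:
  x=3 (A, w=80) cum 80
  x=4 (B, w=30) cum 110
  x=12 (C, w=50) cum 160  ← median
  x=20 (D, w=110) cum 270
⇒ x* = 12
y-coordinate, sorted with cumulative weight:
  y=1 (A, w=80) cum 80
  y=3 (B, w=30) cum 110
  y=20 (D, w=110) cum 220  ← median
  y=23 (C, w=50) cum 270
⇒ y* = 20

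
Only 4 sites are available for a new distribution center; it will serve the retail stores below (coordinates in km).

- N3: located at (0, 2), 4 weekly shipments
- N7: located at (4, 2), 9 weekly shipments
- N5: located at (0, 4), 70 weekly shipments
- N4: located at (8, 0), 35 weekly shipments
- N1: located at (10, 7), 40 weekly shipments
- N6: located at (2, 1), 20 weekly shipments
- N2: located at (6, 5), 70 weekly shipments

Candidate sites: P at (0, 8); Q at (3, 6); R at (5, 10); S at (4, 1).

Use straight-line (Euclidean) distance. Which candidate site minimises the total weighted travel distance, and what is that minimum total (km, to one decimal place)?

Total weighted distance at each candidate:
  P (0, 8): total = 1782.1
  Q (3, 6): total = 1189.0
  R (5, 10): total = 1802.3
  S (4, 1): total = 1212.3
Minimum is at Q with total 1189.0 km.

Q, total 1189.0 km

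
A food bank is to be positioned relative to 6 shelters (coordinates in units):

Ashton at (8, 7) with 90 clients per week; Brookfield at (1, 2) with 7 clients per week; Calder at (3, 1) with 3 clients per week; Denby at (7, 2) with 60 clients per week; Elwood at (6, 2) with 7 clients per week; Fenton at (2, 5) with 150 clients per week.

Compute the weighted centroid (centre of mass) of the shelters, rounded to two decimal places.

(4.73, 4.83)

The minimiser of Σwᵢ‖p−pᵢ‖² is the weighted centroid p* = (Σwᵢpᵢ)/(Σwᵢ).
Σwᵢ = 317.
Σwᵢxᵢ = 90·8 + 7·1 + 3·3 + 60·7 + 7·6 + 150·2 = 1498.
Σwᵢyᵢ = 90·7 + 7·2 + 3·1 + 60·2 + 7·2 + 150·5 = 1531.
x* = 1498/317 = 4.73, y* = 1531/317 = 4.83.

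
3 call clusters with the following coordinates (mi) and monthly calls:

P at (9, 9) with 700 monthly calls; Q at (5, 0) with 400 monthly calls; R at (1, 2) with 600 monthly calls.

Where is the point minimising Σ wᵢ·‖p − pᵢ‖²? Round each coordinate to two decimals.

(5.24, 4.41)

The minimiser of Σwᵢ‖p−pᵢ‖² is the weighted centroid p* = (Σwᵢpᵢ)/(Σwᵢ).
Σwᵢ = 1700.
Σwᵢxᵢ = 700·9 + 400·5 + 600·1 = 8900.
Σwᵢyᵢ = 700·9 + 400·0 + 600·2 = 7500.
x* = 8900/1700 = 5.24, y* = 7500/1700 = 4.41.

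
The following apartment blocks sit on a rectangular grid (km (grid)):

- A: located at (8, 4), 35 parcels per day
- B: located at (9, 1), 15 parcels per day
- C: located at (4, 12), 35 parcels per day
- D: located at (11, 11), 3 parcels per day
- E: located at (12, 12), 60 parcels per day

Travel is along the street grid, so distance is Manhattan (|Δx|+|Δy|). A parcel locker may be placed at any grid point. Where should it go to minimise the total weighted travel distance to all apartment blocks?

Manhattan distance separates: Σwᵢ(|x−xᵢ|+|y−yᵢ|) = Σwᵢ|x−xᵢ| + Σwᵢ|y−yᵢ|, so x and y are optimised independently as 1-D weighted medians.
Total weight W = 148; half = 74.
x-coordinate, sorted with cumulative weight:
  x=4 (C, w=35) cum 35
  x=8 (A, w=35) cum 70
  x=9 (B, w=15) cum 85  ← median
  x=11 (D, w=3) cum 88
  x=12 (E, w=60) cum 148
⇒ x* = 9
y-coordinate, sorted with cumulative weight:
  y=1 (B, w=15) cum 15
  y=4 (A, w=35) cum 50
  y=11 (D, w=3) cum 53
  y=12 (C, w=35) cum 88  ← median
  y=12 (E, w=60) cum 148
⇒ y* = 12

(9, 12)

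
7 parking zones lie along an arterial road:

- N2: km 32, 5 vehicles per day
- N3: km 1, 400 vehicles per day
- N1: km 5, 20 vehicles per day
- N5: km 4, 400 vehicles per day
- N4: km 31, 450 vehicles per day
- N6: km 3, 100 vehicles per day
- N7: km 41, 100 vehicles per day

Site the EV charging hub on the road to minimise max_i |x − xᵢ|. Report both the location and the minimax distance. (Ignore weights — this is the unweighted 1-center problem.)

location 21, max distance 20

The 1-center on a line is the midpoint of the two extreme points: leftmost at 1, rightmost at 41.
Optimal location = (1 + 41)/2 = 21; maximum distance = (41 − 1)/2 = 20.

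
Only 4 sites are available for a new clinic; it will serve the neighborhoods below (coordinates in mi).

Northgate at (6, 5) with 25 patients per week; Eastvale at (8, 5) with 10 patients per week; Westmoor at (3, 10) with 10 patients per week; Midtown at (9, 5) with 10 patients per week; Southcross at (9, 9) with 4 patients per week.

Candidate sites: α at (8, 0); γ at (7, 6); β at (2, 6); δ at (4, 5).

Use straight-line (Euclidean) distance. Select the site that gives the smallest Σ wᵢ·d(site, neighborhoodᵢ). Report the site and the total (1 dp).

γ, total 142.8 mi

Total weighted distance at each candidate:
  α (8, 0): total = 383.6
  γ (7, 6): total = 142.8
  β (2, 6): total = 306.3
  δ (4, 5): total = 216.6
Minimum is at γ with total 142.8 mi.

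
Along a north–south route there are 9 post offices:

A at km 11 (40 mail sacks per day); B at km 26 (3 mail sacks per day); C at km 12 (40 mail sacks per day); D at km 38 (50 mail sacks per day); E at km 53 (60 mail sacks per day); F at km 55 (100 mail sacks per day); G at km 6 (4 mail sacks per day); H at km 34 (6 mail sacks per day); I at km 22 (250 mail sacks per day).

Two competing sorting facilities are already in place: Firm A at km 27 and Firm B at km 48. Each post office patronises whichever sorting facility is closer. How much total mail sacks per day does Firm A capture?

343

The indifferent point is the midpoint (27+48)/2 = 37.5; post offices left of it (closer to Firm A at 27) go to Firm A, those right go to Firm B.
  G at 6 (w=4) → Firm A
  A at 11 (w=40) → Firm A
  C at 12 (w=40) → Firm A
  I at 22 (w=250) → Firm A
  B at 26 (w=3) → Firm A
  H at 34 (w=6) → Firm A
  D at 38 (w=50) → Firm B
  E at 53 (w=60) → Firm B
  F at 55 (w=100) → Firm B
Firm A captures 343; Firm B captures 210.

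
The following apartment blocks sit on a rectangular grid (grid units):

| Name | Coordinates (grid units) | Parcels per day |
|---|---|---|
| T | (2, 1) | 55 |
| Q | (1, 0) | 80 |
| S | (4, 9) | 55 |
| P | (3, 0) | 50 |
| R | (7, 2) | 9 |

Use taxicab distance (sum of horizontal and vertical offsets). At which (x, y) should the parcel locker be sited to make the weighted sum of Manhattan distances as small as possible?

(2, 0)

Manhattan distance separates: Σwᵢ(|x−xᵢ|+|y−yᵢ|) = Σwᵢ|x−xᵢ| + Σwᵢ|y−yᵢ|, so x and y are optimised independently as 1-D weighted medians.
Total weight W = 249; half = 124.5.
x-coordinate, sorted with cumulative weight:
  x=1 (Q, w=80) cum 80
  x=2 (T, w=55) cum 135  ← median
  x=3 (P, w=50) cum 185
  x=4 (S, w=55) cum 240
  x=7 (R, w=9) cum 249
⇒ x* = 2
y-coordinate, sorted with cumulative weight:
  y=0 (Q, w=80) cum 80
  y=0 (P, w=50) cum 130  ← median
  y=1 (T, w=55) cum 185
  y=2 (R, w=9) cum 194
  y=9 (S, w=55) cum 249
⇒ y* = 0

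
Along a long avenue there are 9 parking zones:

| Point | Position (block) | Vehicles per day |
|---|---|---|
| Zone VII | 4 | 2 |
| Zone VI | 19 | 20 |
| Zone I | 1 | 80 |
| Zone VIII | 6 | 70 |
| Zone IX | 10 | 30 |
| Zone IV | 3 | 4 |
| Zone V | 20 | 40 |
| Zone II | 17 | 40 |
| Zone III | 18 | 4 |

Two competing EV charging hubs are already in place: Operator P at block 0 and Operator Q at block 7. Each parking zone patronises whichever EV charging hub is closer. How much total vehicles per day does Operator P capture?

The indifferent point is the midpoint (0+7)/2 = 3.5; parking zones left of it (closer to Operator P at 0) go to Operator P, those right go to Operator Q.
  Zone I at 1 (w=80) → Operator P
  Zone IV at 3 (w=4) → Operator P
  Zone VII at 4 (w=2) → Operator Q
  Zone VIII at 6 (w=70) → Operator Q
  Zone IX at 10 (w=30) → Operator Q
  Zone II at 17 (w=40) → Operator Q
  Zone III at 18 (w=4) → Operator Q
  Zone VI at 19 (w=20) → Operator Q
  Zone V at 20 (w=40) → Operator Q
Operator P captures 84; Operator Q captures 206.

84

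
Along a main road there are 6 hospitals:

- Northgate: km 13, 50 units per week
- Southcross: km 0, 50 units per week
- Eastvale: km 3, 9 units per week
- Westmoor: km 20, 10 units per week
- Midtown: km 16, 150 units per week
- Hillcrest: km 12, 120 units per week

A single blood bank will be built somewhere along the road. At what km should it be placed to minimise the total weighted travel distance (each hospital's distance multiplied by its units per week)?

For a sum of weighted absolute distances on a line, the optimum is the weighted median (not the mean). Total weight W = 389; half-weight = 194.5.
Sort by position and accumulate weight:
  km 0 (Southcross, w=50) → cum 50
  km 3 (Eastvale, w=9) → cum 59
  km 12 (Hillcrest, w=120) → cum 179
  km 13 (Northgate, w=50) → cum 229  ≥ 194.5 → median here
  km 16 (Midtown, w=150) → cum 379
  km 20 (Westmoor, w=10) → cum 389
Optimal location: km 13.

x = 13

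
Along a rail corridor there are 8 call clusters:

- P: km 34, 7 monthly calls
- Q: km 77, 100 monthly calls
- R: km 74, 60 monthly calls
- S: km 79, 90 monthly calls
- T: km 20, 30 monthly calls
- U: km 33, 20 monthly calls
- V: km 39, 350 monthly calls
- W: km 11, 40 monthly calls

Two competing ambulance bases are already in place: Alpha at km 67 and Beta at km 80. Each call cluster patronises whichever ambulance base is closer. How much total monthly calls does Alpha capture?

447

The indifferent point is the midpoint (67+80)/2 = 73.5; call clusters left of it (closer to Alpha at 67) go to Alpha, those right go to Beta.
  W at 11 (w=40) → Alpha
  T at 20 (w=30) → Alpha
  U at 33 (w=20) → Alpha
  P at 34 (w=7) → Alpha
  V at 39 (w=350) → Alpha
  R at 74 (w=60) → Beta
  Q at 77 (w=100) → Beta
  S at 79 (w=90) → Beta
Alpha captures 447; Beta captures 250.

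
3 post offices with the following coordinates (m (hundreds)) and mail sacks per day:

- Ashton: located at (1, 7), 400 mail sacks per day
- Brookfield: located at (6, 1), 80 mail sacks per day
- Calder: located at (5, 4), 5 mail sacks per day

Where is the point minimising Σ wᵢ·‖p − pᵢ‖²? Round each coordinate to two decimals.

(1.87, 5.98)

The minimiser of Σwᵢ‖p−pᵢ‖² is the weighted centroid p* = (Σwᵢpᵢ)/(Σwᵢ).
Σwᵢ = 485.
Σwᵢxᵢ = 400·1 + 80·6 + 5·5 = 905.
Σwᵢyᵢ = 400·7 + 80·1 + 5·4 = 2900.
x* = 905/485 = 1.87, y* = 2900/485 = 5.98.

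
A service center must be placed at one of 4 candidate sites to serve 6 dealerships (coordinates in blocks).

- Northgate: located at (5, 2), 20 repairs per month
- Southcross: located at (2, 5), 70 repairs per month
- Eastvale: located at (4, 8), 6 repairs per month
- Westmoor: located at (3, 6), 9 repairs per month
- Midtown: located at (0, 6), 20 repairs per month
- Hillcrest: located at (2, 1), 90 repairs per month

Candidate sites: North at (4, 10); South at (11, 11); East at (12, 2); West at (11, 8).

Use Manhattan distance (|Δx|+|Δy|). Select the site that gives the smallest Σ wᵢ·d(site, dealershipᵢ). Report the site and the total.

North, total 1877 blocks

Total weighted distance at each candidate:
  North (4, 10): total = 1877
  South (11, 11): total = 3557
  East (12, 2): total = 2561
  West (11, 8): total = 2912
Minimum is at North with total 1877 blocks.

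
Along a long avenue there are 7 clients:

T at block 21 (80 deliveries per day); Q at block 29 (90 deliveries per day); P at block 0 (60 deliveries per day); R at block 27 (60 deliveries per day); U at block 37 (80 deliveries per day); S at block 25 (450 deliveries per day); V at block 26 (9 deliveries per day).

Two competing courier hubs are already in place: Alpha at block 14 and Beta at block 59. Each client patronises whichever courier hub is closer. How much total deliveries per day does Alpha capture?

749

The indifferent point is the midpoint (14+59)/2 = 36.5; clients left of it (closer to Alpha at 14) go to Alpha, those right go to Beta.
  P at 0 (w=60) → Alpha
  T at 21 (w=80) → Alpha
  S at 25 (w=450) → Alpha
  V at 26 (w=9) → Alpha
  R at 27 (w=60) → Alpha
  Q at 29 (w=90) → Alpha
  U at 37 (w=80) → Beta
Alpha captures 749; Beta captures 80.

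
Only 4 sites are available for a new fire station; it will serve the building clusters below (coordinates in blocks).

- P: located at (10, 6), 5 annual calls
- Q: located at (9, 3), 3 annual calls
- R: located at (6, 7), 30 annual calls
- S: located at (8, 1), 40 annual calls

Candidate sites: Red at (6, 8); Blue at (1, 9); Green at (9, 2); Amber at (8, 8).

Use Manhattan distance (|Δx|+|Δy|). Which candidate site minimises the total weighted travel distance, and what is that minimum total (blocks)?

Total weighted distance at each candidate:
  Red (6, 8): total = 444
  Blue (1, 9): total = 912
  Green (9, 2): total = 348
  Amber (8, 8): total = 408
Minimum is at Green with total 348 blocks.

Green, total 348 blocks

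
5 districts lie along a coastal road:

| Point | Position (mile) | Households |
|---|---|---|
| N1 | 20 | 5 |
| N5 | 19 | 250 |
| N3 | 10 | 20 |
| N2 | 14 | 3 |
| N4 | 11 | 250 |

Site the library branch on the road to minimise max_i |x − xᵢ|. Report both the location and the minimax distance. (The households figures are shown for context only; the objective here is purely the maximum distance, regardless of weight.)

location 15, max distance 5

The 1-center on a line is the midpoint of the two extreme points: leftmost at 10, rightmost at 20.
Optimal location = (10 + 20)/2 = 15; maximum distance = (20 − 10)/2 = 5.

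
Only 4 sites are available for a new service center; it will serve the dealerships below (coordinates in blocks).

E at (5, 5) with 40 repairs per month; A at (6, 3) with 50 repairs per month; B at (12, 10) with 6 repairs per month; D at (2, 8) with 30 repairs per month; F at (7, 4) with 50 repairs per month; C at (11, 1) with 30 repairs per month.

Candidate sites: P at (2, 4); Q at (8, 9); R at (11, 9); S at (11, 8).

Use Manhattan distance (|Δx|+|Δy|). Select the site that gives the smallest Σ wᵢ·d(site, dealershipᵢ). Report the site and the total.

P, total 1236 blocks

Total weighted distance at each candidate:
  P (2, 4): total = 1236
  Q (8, 9): total = 1550
  R (11, 9): total = 1952
  S (11, 8): total = 1758
Minimum is at P with total 1236 blocks.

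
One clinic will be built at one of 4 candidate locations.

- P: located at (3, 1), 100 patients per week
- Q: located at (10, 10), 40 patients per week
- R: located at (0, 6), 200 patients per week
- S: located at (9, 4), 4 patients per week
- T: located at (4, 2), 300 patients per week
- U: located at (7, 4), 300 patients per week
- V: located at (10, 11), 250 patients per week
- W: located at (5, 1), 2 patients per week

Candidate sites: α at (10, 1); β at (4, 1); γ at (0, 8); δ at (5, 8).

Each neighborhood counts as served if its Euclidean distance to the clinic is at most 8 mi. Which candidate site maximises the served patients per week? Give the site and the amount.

δ, covering 1196

Coverage radius r = 8 mi; a point is covered iff (Δx)²+(Δy)² ≤ 8² = 64.
  α (10, 1): covers {P, S, T, U, W} → 706
  β (4, 1): covers {P, R, S, T, U, W} → 906
  γ (0, 8): covers {P, R, T} → 600
  δ (5, 8): covers {P, Q, R, S, T, U, V, W} → 1196
Maximum coverage at δ: 1196 patients per week.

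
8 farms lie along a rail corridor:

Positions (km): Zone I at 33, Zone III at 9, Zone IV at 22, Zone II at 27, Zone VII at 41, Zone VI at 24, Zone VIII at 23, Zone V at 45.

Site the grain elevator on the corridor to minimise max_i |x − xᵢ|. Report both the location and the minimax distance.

location 27, max distance 18

The 1-center on a line is the midpoint of the two extreme points: leftmost at 9, rightmost at 45.
Optimal location = (9 + 45)/2 = 27; maximum distance = (45 − 9)/2 = 18.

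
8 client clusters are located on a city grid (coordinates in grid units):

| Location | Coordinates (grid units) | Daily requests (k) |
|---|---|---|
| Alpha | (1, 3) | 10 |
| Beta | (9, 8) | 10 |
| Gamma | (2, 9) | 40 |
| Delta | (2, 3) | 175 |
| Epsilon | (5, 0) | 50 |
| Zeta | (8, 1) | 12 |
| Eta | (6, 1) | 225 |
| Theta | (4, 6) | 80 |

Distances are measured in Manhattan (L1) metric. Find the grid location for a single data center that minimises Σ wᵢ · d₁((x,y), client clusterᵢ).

(4, 3)

Manhattan distance separates: Σwᵢ(|x−xᵢ|+|y−yᵢ|) = Σwᵢ|x−xᵢ| + Σwᵢ|y−yᵢ|, so x and y are optimised independently as 1-D weighted medians.
Total weight W = 602; half = 301.
x-coordinate, sorted with cumulative weight:
  x=1 (Alpha, w=10) cum 10
  x=2 (Gamma, w=40) cum 50
  x=2 (Delta, w=175) cum 225
  x=4 (Theta, w=80) cum 305  ← median
  x=5 (Epsilon, w=50) cum 355
  x=6 (Eta, w=225) cum 580
  x=8 (Zeta, w=12) cum 592
  x=9 (Beta, w=10) cum 602
⇒ x* = 4
y-coordinate, sorted with cumulative weight:
  y=0 (Epsilon, w=50) cum 50
  y=1 (Zeta, w=12) cum 62
  y=1 (Eta, w=225) cum 287
  y=3 (Alpha, w=10) cum 297
  y=3 (Delta, w=175) cum 472  ← median
  y=6 (Theta, w=80) cum 552
  y=8 (Beta, w=10) cum 562
  y=9 (Gamma, w=40) cum 602
⇒ y* = 3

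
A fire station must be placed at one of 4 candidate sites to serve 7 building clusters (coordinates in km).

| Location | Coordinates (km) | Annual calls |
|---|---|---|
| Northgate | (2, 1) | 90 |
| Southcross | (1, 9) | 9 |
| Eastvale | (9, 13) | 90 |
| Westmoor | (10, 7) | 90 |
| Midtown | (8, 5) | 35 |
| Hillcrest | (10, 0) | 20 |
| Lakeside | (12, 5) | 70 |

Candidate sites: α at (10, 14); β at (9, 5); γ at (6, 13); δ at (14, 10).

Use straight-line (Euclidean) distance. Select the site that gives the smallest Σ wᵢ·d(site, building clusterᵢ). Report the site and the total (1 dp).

β, total 2074.3 km

Total weighted distance at each candidate:
  α (10, 14): total = 3471.8
  β (9, 5): total = 2074.3
  γ (6, 13): total = 3375.7
  δ (14, 10): total = 3307.9
Minimum is at β with total 2074.3 km.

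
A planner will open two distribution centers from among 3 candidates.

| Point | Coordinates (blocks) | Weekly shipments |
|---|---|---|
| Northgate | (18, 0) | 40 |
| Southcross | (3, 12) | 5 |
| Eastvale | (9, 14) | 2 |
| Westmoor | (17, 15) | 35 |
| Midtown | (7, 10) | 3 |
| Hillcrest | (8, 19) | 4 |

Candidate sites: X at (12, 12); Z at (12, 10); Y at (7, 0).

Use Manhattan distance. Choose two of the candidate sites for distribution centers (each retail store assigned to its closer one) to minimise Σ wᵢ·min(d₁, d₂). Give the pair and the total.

Evaluate every pair (each demand assigned to the nearer of the two):
  {X, Y}: total = 840
  {Z, Y}: total = 926
  {X, Z}: total = 1034
Best pair: {X, Y} with total 840.

{X, Y}, total 840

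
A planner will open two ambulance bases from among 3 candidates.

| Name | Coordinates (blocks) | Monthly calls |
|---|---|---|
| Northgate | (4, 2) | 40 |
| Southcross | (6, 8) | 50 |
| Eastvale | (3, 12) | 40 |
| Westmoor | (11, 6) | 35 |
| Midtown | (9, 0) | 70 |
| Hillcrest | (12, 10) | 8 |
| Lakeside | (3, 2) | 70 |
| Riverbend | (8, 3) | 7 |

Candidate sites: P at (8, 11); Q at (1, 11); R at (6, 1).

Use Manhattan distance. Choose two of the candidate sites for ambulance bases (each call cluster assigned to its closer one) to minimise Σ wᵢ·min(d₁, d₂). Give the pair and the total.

Evaluate every pair (each demand assigned to the nearer of the two):
  {P, R}: total = 1518
  {Q, R}: total = 1624
  {P, Q}: total = 2836
Best pair: {P, R} with total 1518.

{P, R}, total 1518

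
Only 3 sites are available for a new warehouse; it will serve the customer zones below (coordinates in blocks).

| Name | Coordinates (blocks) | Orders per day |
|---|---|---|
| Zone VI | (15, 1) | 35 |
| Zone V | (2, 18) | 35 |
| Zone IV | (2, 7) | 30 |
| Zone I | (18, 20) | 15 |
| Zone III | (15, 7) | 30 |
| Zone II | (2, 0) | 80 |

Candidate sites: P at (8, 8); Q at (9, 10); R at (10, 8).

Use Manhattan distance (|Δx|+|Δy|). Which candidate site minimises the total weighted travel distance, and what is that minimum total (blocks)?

P, total 2950 blocks

Total weighted distance at each candidate:
  P (8, 8): total = 2950
  Q (9, 10): total = 3265
  R (10, 8): total = 3080
Minimum is at P with total 2950 blocks.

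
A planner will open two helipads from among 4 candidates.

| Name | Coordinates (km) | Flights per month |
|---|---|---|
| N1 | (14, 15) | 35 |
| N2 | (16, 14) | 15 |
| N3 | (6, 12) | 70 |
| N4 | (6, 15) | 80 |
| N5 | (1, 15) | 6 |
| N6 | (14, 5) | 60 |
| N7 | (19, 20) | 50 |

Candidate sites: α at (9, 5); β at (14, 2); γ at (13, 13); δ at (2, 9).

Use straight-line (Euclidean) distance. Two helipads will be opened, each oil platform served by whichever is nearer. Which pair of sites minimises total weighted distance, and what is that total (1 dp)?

{β, γ}, total 1917.1

Evaluate every pair (each demand assigned to the nearer of the two):
  {β, γ}: total = 1917.1
  {γ, δ}: total = 2033.8
  {α, γ}: total = 2037.1
  {β, δ}: total = 2714.9
  {α, δ}: total = 2727.1
  {α, β}: total = 3088.9
Best pair: {β, γ} with total 1917.1.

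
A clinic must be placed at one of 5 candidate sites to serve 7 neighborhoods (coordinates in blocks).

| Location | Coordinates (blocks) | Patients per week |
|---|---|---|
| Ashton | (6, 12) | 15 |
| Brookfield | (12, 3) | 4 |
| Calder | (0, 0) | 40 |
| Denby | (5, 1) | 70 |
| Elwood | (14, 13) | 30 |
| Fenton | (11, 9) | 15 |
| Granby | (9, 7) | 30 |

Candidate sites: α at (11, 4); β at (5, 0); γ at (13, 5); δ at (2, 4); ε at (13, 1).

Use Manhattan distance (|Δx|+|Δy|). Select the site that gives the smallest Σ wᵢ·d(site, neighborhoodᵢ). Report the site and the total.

β, total 1720 blocks

Total weighted distance at each candidate:
  α (11, 4): total = 2018
  β (5, 0): total = 1720
  γ (13, 5): total = 2322
  δ (2, 4): total = 2024
  ε (13, 1): total = 2242
Minimum is at β with total 1720 blocks.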